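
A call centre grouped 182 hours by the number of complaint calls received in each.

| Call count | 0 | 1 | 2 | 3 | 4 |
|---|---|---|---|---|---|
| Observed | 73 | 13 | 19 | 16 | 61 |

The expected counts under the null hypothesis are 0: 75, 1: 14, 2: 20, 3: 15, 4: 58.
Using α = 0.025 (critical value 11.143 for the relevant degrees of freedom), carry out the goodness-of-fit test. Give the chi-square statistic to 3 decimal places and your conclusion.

cat         O        E   (O−E)²/E
0          73       75     0.0533
1          13       14     0.0714
2          19       20     0.0500
3          16       15     0.0667
4          61       58     0.1552
Sum = 0.397
df = 4. Since 0.397 < 11.143, we do not reject H₀.

0.397; do not reject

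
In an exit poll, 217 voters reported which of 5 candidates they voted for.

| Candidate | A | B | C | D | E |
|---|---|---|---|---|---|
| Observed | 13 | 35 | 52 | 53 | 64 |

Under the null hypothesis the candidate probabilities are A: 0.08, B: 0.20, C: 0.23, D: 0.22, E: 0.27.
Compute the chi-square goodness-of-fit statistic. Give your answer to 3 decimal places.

3.887

Expected counts E_i = n·p_i: 217×0.08 = 17.36, 217×0.20 = 43.4, 217×0.23 = 49.91, 217×0.22 = 47.74, 217×0.27 = 58.59.
cat         O        E   (O−E)²/E
A          13    17.36     1.0950
B          35     43.4     1.6258
C          52    49.91     0.0875
D          53    47.74     0.5795
E          64    58.59     0.4995
Sum = 3.887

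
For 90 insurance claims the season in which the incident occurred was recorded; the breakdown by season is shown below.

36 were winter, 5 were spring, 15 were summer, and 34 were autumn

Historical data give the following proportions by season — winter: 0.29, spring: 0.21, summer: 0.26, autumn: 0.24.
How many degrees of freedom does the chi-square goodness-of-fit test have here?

There are k = 4 categories and no parameters were estimated from the data, so df = 4 − 1 = 3.

3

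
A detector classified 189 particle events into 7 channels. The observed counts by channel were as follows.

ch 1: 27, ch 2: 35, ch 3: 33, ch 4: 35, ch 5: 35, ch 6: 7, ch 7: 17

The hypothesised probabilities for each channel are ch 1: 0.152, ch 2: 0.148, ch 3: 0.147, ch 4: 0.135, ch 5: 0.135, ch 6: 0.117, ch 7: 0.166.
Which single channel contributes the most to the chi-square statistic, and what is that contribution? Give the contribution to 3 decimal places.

ch 6, 10.329

Expected counts E_i = n·p_i: 189×0.152 = 28.728, 189×0.148 = 27.972, 189×0.147 = 27.783, 189×0.135 = 25.515, 189×0.135 = 25.515, 189×0.117 = 22.113, 189×0.166 = 31.374.
χ² = (27−28.728)²/28.728 + (35−27.972)²/27.972 + (33−27.783)²/27.783 + (35−25.515)²/25.515 + (35−25.515)²/25.515 + (7−22.113)²/22.113 + (17−31.374)²/31.374
   = 0.1039 + 1.7658 + 0.9796 + 3.5260 + 3.5260 + 10.3289 + 6.5854
The largest term is for ch 6: 10.329.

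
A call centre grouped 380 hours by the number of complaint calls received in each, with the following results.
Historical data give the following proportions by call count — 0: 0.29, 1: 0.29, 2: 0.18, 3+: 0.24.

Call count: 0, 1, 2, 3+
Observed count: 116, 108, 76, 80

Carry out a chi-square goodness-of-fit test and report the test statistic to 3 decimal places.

2.569

Expected counts E_i = n·p_i: 380×0.29 = 110.2, 380×0.29 = 110.2, 380×0.18 = 68.4, 380×0.24 = 91.2.
0: (116 − 110.2)²/110.2 = 33.64/110.2 = 0.3053
1: (108 − 110.2)²/110.2 = 4.84/110.2 = 0.0439
2: (76 − 68.4)²/68.4 = 57.76/68.4 = 0.8444
3+: (80 − 91.2)²/91.2 = 125.44/91.2 = 1.3754
Sum = 2.569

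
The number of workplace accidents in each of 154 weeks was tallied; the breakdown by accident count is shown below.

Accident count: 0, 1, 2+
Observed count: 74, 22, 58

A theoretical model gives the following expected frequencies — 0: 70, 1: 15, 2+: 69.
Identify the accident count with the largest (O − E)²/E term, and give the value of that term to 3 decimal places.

0: (74 − 70)²/70 = 16/70 = 0.2286
1: (22 − 15)²/15 = 49/15 = 3.2667
2+: (58 − 69)²/69 = 121/69 = 1.7536
The largest term is for 1: 3.267.

1, 3.267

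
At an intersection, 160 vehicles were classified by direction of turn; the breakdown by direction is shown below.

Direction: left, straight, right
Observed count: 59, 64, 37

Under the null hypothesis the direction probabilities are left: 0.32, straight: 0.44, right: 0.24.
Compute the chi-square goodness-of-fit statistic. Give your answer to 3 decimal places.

1.821

Expected counts E_i = n·p_i: 160×0.32 = 51.2, 160×0.44 = 70.4, 160×0.24 = 38.4.
χ² = (59−51.2)²/51.2 + (64−70.4)²/70.4 + (37−38.4)²/38.4
   = 1.1883 + 0.5818 + 0.0510
Sum = 1.821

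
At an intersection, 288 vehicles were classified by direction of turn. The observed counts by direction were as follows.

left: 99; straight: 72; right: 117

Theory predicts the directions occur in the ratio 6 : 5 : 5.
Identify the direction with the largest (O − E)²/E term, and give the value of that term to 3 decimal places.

Ratio total = 16. Expected counts: 288×6/16 = 108, 288×5/16 = 90, 288×5/16 = 90.
χ² = (99−108)²/108 + (72−90)²/90 + (117−90)²/90
   = 0.7500 + 3.6000 + 8.1000
The largest term is for right: 8.100.

right, 8.100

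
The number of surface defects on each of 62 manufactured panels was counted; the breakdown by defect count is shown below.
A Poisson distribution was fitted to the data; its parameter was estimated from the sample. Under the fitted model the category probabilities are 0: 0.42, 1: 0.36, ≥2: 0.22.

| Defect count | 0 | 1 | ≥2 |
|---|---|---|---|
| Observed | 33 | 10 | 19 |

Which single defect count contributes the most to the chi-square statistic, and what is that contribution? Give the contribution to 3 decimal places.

1, 6.800

Expected counts E_i = n·p_i: 62×0.42 = 26.04, 62×0.36 = 22.32, 62×0.22 = 13.64.
cat         O        E   (O−E)²/E
0          33    26.04     1.8603
1          10    22.32     6.8003
≥2         19    13.64     2.1063
The largest term is for 1: 6.800.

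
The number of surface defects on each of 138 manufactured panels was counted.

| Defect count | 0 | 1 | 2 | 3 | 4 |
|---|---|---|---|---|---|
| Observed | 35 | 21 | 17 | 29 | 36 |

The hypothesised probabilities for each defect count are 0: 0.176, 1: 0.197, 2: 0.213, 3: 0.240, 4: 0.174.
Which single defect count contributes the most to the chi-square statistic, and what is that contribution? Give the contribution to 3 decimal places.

Expected counts E_i = n·p_i: 138×0.176 = 24.288, 138×0.197 = 27.186, 138×0.213 = 29.394, 138×0.240 = 33.12, 138×0.174 = 24.012.
0: (35 − 24.288)²/24.288 = 114.746944/24.288 = 4.7244
1: (21 − 27.186)²/27.186 = 38.266596/27.186 = 1.4076
2: (17 − 29.394)²/29.394 = 153.611236/29.394 = 5.2259
3: (29 − 33.12)²/33.12 = 16.9744/33.12 = 0.5125
4: (36 − 24.012)²/24.012 = 143.712144/24.012 = 5.9850
The largest term is for 4: 5.985.

4, 5.985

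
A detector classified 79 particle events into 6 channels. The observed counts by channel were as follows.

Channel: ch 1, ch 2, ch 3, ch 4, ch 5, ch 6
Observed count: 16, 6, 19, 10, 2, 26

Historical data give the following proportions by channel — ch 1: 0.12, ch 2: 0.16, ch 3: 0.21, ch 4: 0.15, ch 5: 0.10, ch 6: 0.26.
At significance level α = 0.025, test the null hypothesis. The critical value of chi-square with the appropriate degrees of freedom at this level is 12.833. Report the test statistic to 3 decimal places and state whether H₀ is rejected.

14.469; reject

Expected counts E_i = n·p_i: 79×0.12 = 9.48, 79×0.16 = 12.64, 79×0.21 = 16.59, 79×0.15 = 11.85, 79×0.10 = 7.9, 79×0.26 = 20.54.
cat         O        E   (O−E)²/E
ch 1       16     9.48     4.4842
ch 2        6    12.64     3.4881
ch 3       19    16.59     0.3501
ch 4       10    11.85     0.2888
ch 5        2      7.9     4.4063
ch 6       26    20.54     1.4514
Sum = 14.469
df = 5. Since 14.469 > 12.833, we reject H₀.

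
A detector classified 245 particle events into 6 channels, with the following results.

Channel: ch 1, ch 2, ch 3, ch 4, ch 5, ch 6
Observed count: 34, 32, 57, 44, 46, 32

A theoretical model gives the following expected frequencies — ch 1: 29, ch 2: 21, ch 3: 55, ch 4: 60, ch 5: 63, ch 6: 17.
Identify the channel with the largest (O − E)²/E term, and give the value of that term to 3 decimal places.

ch 6, 13.235

cat         O        E   (O−E)²/E
ch 1       34       29     0.8621
ch 2       32       21     5.7619
ch 3       57       55     0.0727
ch 4       44       60     4.2667
ch 5       46       63     4.5873
ch 6       32       17    13.2353
The largest term is for ch 6: 13.235.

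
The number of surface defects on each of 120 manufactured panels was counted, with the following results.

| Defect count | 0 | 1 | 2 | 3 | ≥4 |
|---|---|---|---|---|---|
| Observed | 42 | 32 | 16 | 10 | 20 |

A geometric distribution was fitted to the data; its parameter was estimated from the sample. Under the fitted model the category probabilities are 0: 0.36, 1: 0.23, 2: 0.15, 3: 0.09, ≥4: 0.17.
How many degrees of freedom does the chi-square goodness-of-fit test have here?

There are k = 5 categories and 1 parameter estimated from the data, so df = 5 − 1 − 1 = 3.

3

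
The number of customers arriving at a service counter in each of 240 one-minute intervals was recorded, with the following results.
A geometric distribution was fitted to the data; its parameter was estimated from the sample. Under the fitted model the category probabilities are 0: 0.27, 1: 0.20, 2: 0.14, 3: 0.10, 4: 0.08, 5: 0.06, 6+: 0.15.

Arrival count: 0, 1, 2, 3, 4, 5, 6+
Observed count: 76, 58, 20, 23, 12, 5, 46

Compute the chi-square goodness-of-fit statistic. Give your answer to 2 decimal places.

Expected counts E_i = n·p_i: 240×0.27 = 64.8, 240×0.20 = 48, 240×0.14 = 33.6, 240×0.10 = 24, 240×0.08 = 19.2, 240×0.06 = 14.4, 240×0.15 = 36.
0: (76 − 64.8)²/64.8 = 125.44/64.8 = 1.936
1: (58 − 48)²/48 = 100/48 = 2.083
2: (20 − 33.6)²/33.6 = 184.96/33.6 = 5.505
3: (23 − 24)²/24 = 1/24 = 0.042
4: (12 − 19.2)²/19.2 = 51.84/19.2 = 2.700
5: (5 − 14.4)²/14.4 = 88.36/14.4 = 6.136
6+: (46 − 36)²/36 = 100/36 = 2.778
Sum = 21.18

21.18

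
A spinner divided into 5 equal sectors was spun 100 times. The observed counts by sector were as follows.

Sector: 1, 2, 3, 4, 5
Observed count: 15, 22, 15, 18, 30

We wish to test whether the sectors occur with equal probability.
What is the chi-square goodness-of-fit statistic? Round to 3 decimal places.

Under H₀ each category has probability 1/5, so each expected count is 100/5 = 20.
χ² = (15−20)²/20 + (22−20)²/20 + (15−20)²/20 + (18−20)²/20 + (30−20)²/20
   = 1.2500 + 0.2000 + 1.2500 + 0.2000 + 5.0000
Sum = 7.900

7.900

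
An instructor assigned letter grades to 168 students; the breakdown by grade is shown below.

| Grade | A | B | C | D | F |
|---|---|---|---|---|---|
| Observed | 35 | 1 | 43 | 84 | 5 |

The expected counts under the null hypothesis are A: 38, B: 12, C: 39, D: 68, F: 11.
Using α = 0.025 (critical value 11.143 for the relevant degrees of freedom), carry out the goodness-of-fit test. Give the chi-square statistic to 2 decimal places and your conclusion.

A: (35 − 38)²/38 = 9/38 = 0.237
B: (1 − 12)²/12 = 121/12 = 10.083
C: (43 − 39)²/39 = 16/39 = 0.410
D: (84 − 68)²/68 = 256/68 = 3.765
F: (5 − 11)²/11 = 36/11 = 3.273
Sum = 17.77
df = 4. Since 17.77 > 11.143, we reject H₀.

17.77; reject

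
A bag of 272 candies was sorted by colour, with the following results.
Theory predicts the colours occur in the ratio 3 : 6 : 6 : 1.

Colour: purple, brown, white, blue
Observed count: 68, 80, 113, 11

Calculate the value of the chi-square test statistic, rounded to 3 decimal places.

13.716

Ratio total = 16. Expected counts: 272×3/16 = 51, 272×6/16 = 102, 272×6/16 = 102, 272×1/16 = 17.
cat         O        E   (O−E)²/E
purple     68       51     5.6667
brown      80      102     4.7451
white     113      102     1.1863
blue       11       17     2.1176
Sum = 13.716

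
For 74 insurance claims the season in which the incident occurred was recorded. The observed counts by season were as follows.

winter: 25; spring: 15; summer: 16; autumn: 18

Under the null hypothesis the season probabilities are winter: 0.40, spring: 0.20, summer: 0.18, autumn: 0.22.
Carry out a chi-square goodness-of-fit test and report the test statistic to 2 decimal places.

1.44

Expected counts E_i = n·p_i: 74×0.40 = 29.6, 74×0.20 = 14.8, 74×0.18 = 13.32, 74×0.22 = 16.28.
cat         O        E   (O−E)²/E
winter     25     29.6      0.715
spring     15     14.8      0.003
summer     16    13.32      0.539
autumn     18    16.28      0.182
Sum = 1.44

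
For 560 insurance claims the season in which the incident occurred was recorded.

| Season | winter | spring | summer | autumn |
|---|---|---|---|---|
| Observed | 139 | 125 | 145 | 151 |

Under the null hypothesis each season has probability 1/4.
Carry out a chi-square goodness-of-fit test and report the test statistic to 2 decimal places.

Under H₀ each category has probability 1/4, so each expected count is 560/4 = 140.
cat         O        E   (O−E)²/E
winter    139      140      0.007
spring    125      140      1.607
summer    145      140      0.179
autumn    151      140      0.864
Sum = 2.66

2.66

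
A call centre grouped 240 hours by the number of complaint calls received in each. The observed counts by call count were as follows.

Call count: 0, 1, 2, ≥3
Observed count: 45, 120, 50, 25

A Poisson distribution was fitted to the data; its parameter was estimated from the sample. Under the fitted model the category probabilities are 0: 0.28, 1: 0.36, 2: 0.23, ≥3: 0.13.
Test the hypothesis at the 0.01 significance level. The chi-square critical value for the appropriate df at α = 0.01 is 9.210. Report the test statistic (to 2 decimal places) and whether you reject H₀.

22.12; reject

Expected counts E_i = n·p_i: 240×0.28 = 67.2, 240×0.36 = 86.4, 240×0.23 = 55.2, 240×0.13 = 31.2.
cat         O        E   (O−E)²/E
0          45     67.2      7.334
1         120     86.4     13.067
2          50     55.2      0.490
≥3         25     31.2      1.232
Sum = 22.12
df = 2. Since 22.12 > 9.210, we reject H₀.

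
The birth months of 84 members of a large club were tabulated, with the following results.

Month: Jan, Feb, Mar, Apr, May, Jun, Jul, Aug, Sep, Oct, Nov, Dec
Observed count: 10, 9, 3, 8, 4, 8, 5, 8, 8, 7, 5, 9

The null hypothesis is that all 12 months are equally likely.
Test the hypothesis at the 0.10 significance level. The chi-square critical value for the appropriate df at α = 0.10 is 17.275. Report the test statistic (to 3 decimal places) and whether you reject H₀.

Expected count for each of the 12 categories: 84/12 = 7.
Jan: (10 − 7)²/7 = 9/7 = 1.2857
Feb: (9 − 7)²/7 = 4/7 = 0.5714
Mar: (3 − 7)²/7 = 16/7 = 2.2857
Apr: (8 − 7)²/7 = 1/7 = 0.1429
May: (4 − 7)²/7 = 9/7 = 1.2857
Jun: (8 − 7)²/7 = 1/7 = 0.1429
Jul: (5 − 7)²/7 = 4/7 = 0.5714
Aug: (8 − 7)²/7 = 1/7 = 0.1429
Sep: (8 − 7)²/7 = 1/7 = 0.1429
Oct: (7 − 7)²/7 = 0/7 = 0.0000
Nov: (5 − 7)²/7 = 4/7 = 0.5714
Dec: (9 − 7)²/7 = 4/7 = 0.5714
Sum = 7.714
df = 11. Since 7.714 < 17.275, we do not reject H₀.

7.714; do not reject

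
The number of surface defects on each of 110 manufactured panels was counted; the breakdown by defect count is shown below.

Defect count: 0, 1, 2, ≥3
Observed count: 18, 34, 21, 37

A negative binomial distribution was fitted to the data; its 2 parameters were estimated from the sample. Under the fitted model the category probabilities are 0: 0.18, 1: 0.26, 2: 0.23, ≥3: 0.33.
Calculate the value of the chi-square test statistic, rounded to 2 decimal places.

1.93

Expected counts E_i = n·p_i: 110×0.18 = 19.8, 110×0.26 = 28.6, 110×0.23 = 25.3, 110×0.33 = 36.3.
0: (18 − 19.8)²/19.8 = 3.24/19.8 = 0.164
1: (34 − 28.6)²/28.6 = 29.16/28.6 = 1.020
2: (21 − 25.3)²/25.3 = 18.49/25.3 = 0.731
≥3: (37 − 36.3)²/36.3 = 0.49/36.3 = 0.013
Sum = 1.93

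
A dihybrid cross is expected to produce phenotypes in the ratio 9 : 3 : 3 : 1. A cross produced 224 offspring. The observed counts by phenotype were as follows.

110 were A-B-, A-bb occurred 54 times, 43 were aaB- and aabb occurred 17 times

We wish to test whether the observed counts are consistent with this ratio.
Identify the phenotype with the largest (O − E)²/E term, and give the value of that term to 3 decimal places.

Ratio total = 16. Expected counts: 224×9/16 = 126, 224×3/16 = 42, 224×3/16 = 42, 224×1/16 = 14.
χ² = (110−126)²/126 + (54−42)²/42 + (43−42)²/42 + (17−14)²/14
   = 2.0317 + 3.4286 + 0.0238 + 0.6429
The largest term is for A-bb: 3.429.

A-bb, 3.429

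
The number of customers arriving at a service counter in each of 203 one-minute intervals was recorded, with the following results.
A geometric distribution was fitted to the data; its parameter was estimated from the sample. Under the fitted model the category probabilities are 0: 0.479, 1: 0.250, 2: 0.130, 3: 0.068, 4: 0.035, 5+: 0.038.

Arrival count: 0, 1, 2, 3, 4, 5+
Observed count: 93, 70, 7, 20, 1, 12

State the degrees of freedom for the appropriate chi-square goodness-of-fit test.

There are k = 6 categories and 1 parameter estimated from the data, so df = 6 − 1 − 1 = 4.

4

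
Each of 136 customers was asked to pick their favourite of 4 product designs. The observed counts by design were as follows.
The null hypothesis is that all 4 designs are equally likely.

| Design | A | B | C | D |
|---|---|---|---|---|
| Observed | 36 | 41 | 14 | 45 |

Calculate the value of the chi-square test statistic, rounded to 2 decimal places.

16.88

Expected count for each of the 4 categories: 136/4 = 34.
A: (36 − 34)²/34 = 4/34 = 0.118
B: (41 − 34)²/34 = 49/34 = 1.441
C: (14 − 34)²/34 = 400/34 = 11.765
D: (45 − 34)²/34 = 121/34 = 3.559
Sum = 16.88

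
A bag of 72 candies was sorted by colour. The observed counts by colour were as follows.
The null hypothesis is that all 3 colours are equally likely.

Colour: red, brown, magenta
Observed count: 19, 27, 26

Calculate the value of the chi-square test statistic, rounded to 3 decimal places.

1.583

Expected count for each of the 3 categories: 72/3 = 24.
χ² = (19−24)²/24 + (27−24)²/24 + (26−24)²/24
   = 1.0417 + 0.3750 + 0.1667
Sum = 1.583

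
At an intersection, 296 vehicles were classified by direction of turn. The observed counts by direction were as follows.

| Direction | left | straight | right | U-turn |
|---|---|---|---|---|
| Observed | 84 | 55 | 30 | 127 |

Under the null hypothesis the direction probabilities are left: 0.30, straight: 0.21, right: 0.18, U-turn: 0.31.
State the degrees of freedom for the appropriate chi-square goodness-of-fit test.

There are k = 4 categories and no parameters were estimated from the data, so df = 4 − 1 = 3.

3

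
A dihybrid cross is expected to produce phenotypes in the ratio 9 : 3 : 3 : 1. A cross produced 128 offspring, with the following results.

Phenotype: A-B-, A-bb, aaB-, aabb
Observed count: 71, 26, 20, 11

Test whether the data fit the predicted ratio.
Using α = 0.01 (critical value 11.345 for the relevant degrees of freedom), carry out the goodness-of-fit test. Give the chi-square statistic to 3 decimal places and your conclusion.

Ratio total = 16. Expected counts: 128×9/16 = 72, 128×3/16 = 24, 128×3/16 = 24, 128×1/16 = 8.
A-B-: (71 − 72)²/72 = 1/72 = 0.0139
A-bb: (26 − 24)²/24 = 4/24 = 0.1667
aaB-: (20 − 24)²/24 = 16/24 = 0.6667
aabb: (11 − 8)²/8 = 9/8 = 1.1250
Sum = 1.972
df = 3. Since 1.972 < 11.345, we do not reject H₀.

1.972; do not reject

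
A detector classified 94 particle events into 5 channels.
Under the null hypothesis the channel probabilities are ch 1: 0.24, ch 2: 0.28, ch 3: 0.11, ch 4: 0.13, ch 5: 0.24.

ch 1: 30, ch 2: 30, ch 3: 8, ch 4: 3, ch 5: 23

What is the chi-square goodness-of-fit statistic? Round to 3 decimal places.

10.463

Expected counts E_i = n·p_i: 94×0.24 = 22.56, 94×0.28 = 26.32, 94×0.11 = 10.34, 94×0.13 = 12.22, 94×0.24 = 22.56.
χ² = (30−22.56)²/22.56 + (30−26.32)²/26.32 + (8−10.34)²/10.34 + (3−12.22)²/12.22 + (23−22.56)²/22.56
   = 2.4536 + 0.5145 + 0.5296 + 6.9565 + 0.0086
Sum = 10.463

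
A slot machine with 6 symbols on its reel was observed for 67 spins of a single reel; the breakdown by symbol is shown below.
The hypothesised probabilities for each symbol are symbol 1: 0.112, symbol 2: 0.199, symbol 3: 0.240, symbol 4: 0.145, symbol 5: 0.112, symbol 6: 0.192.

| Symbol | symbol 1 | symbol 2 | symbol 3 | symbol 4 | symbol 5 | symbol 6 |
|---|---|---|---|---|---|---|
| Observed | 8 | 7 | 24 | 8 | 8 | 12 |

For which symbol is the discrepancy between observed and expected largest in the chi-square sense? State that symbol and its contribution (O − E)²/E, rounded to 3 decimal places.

symbol 3, 3.901

Expected counts E_i = n·p_i: 67×0.112 = 7.504, 67×0.199 = 13.333, 67×0.240 = 16.08, 67×0.145 = 9.715, 67×0.112 = 7.504, 67×0.192 = 12.864.
cat           O        E   (O−E)²/E
symbol 1      8    7.504     0.0328
symbol 2      7   13.333     3.0081
symbol 3     24    16.08     3.9009
symbol 4      8    9.715     0.3028
symbol 5      8    7.504     0.0328
symbol 6     12   12.864     0.0580
The largest term is for symbol 3: 3.901.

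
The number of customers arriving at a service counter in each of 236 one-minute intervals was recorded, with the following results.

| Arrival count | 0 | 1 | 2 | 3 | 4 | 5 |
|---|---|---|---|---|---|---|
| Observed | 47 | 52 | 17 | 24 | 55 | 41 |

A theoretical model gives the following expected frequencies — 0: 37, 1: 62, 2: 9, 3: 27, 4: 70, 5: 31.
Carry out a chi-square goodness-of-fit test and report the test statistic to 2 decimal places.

18.20

χ² = (47−37)²/37 + (52−62)²/62 + (17−9)²/9 + (24−27)²/27 + (55−70)²/70 + (41−31)²/31
   = 2.703 + 1.613 + 7.111 + 0.333 + 3.214 + 3.226
Sum = 18.20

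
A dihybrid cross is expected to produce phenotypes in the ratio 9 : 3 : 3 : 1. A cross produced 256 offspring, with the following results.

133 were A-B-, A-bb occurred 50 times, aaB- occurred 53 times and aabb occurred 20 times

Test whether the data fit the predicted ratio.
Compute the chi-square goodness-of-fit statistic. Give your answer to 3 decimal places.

Ratio total = 16. Expected counts: 256×9/16 = 144, 256×3/16 = 48, 256×3/16 = 48, 256×1/16 = 16.
cat         O        E   (O−E)²/E
A-B-      133      144     0.8403
A-bb       50       48     0.0833
aaB-       53       48     0.5208
aabb       20       16     1.0000
Sum = 2.444

2.444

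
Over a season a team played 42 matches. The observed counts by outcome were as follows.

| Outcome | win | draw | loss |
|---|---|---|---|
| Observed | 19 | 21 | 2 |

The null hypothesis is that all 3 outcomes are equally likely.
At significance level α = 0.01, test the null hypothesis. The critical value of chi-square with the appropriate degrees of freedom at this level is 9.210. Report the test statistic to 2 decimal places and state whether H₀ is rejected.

Under H₀ each category has probability 1/3, so each expected count is 42/3 = 14.
win: (19 − 14)²/14 = 25/14 = 1.786
draw: (21 − 14)²/14 = 49/14 = 3.500
loss: (2 − 14)²/14 = 144/14 = 10.286
Sum = 15.57
df = 2. Since 15.57 > 9.210, we reject H₀.

15.57; reject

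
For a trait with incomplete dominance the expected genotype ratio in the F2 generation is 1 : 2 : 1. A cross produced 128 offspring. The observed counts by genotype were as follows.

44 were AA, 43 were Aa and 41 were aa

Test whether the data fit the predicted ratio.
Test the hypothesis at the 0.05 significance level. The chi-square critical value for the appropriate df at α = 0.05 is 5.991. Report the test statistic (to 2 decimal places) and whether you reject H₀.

13.92; reject

Ratio total = 4. Expected counts: 128×1/4 = 32, 128×2/4 = 64, 128×1/4 = 32.
cat         O        E   (O−E)²/E
AA         44       32      4.500
Aa         43       64      6.891
aa         41       32      2.531
Sum = 13.92
df = 2. Since 13.92 > 5.991, we reject H₀.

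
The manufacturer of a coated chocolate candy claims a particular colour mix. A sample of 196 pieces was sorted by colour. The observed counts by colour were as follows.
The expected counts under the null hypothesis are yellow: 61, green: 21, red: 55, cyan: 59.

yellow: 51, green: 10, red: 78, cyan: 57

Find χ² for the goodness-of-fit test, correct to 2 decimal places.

χ² = (51−61)²/61 + (10−21)²/21 + (78−55)²/55 + (57−59)²/59
   = 1.639 + 5.762 + 9.618 + 0.068
Sum = 17.09

17.09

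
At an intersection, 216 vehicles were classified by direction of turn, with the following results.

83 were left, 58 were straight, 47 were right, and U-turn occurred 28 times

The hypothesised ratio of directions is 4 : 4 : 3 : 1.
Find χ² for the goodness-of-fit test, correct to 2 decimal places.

10.87

Ratio total = 12. Expected counts: 216×4/12 = 72, 216×4/12 = 72, 216×3/12 = 54, 216×1/12 = 18.
left: (83 − 72)²/72 = 121/72 = 1.681
straight: (58 − 72)²/72 = 196/72 = 2.722
right: (47 − 54)²/54 = 49/54 = 0.907
U-turn: (28 − 18)²/18 = 100/18 = 5.556
Sum = 10.87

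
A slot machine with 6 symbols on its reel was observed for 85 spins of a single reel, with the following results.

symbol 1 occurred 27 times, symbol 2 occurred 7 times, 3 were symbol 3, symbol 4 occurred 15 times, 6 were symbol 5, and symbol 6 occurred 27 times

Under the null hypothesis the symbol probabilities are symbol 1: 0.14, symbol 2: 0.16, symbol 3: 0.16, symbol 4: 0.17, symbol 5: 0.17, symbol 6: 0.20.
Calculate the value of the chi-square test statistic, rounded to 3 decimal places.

Expected counts E_i = n·p_i: 85×0.14 = 11.9, 85×0.16 = 13.6, 85×0.16 = 13.6, 85×0.17 = 14.45, 85×0.17 = 14.45, 85×0.20 = 17.
χ² = (27−11.9)²/11.9 + (7−13.6)²/13.6 + (3−13.6)²/13.6 + (15−14.45)²/14.45 + (6−14.45)²/14.45 + (27−17)²/17
   = 19.1605 + 3.2029 + 8.2618 + 0.0209 + 4.9413 + 5.8824
Sum = 41.470

41.470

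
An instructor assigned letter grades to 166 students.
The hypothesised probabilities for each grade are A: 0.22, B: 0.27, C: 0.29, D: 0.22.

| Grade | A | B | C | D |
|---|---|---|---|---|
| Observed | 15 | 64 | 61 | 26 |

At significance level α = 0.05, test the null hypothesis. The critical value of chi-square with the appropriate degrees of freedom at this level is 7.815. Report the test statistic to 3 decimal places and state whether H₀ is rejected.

27.355; reject

Expected counts E_i = n·p_i: 166×0.22 = 36.52, 166×0.27 = 44.82, 166×0.29 = 48.14, 166×0.22 = 36.52.
χ² = (15−36.52)²/36.52 + (64−44.82)²/44.82 + (61−48.14)²/48.14 + (26−36.52)²/36.52
   = 12.6810 + 8.2078 + 3.4354 + 3.0304
Sum = 27.355
df = 3. Since 27.355 > 7.815, we reject H₀.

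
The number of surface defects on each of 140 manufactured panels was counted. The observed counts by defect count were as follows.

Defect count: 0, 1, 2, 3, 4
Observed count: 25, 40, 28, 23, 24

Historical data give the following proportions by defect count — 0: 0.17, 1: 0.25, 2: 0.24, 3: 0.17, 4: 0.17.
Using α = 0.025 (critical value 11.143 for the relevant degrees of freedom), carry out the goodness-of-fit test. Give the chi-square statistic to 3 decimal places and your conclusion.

1.737; do not reject

Expected counts E_i = n·p_i: 140×0.17 = 23.8, 140×0.25 = 35, 140×0.24 = 33.6, 140×0.17 = 23.8, 140×0.17 = 23.8.
0: (25 − 23.8)²/23.8 = 1.44/23.8 = 0.0605
1: (40 − 35)²/35 = 25/35 = 0.7143
2: (28 − 33.6)²/33.6 = 31.36/33.6 = 0.9333
3: (23 − 23.8)²/23.8 = 0.64/23.8 = 0.0269
4: (24 − 23.8)²/23.8 = 0.04/23.8 = 0.0017
Sum = 1.737
df = 4. Since 1.737 < 11.143, we do not reject H₀.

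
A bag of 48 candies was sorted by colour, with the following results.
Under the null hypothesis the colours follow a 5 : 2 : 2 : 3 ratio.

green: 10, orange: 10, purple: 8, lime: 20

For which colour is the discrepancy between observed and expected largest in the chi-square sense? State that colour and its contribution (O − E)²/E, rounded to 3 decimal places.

lime, 5.333

Ratio total = 12. Expected counts: 48×5/12 = 20, 48×2/12 = 8, 48×2/12 = 8, 48×3/12 = 12.
green: (10 − 20)²/20 = 100/20 = 5.0000
orange: (10 − 8)²/8 = 4/8 = 0.5000
purple: (8 − 8)²/8 = 0/8 = 0.0000
lime: (20 − 12)²/12 = 64/12 = 5.3333
The largest term is for lime: 5.333.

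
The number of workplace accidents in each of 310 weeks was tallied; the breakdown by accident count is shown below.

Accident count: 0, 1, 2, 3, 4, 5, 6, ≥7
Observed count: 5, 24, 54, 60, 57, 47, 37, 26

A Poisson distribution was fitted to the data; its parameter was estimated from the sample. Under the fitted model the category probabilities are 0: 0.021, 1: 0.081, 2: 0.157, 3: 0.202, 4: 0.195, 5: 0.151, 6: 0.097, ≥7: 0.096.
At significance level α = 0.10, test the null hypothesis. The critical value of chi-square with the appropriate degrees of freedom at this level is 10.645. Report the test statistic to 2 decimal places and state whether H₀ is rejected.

Expected counts E_i = n·p_i: 310×0.021 = 6.51, 310×0.081 = 25.11, 310×0.157 = 48.67, 310×0.202 = 62.62, 310×0.195 = 60.45, 310×0.151 = 46.81, 310×0.097 = 30.07, 310×0.096 = 29.76.
χ² = (5−6.51)²/6.51 + (24−25.11)²/25.11 + (54−48.67)²/48.67 + (60−62.62)²/62.62 + (57−60.45)²/60.45 + (47−46.81)²/46.81 + (37−30.07)²/30.07 + (26−29.76)²/29.76
   = 0.350 + 0.049 + 0.584 + 0.110 + 0.197 + 0.001 + 1.597 + 0.475
Sum = 3.36
df = 6. Since 3.36 < 10.645, we do not reject H₀.

3.36; do not reject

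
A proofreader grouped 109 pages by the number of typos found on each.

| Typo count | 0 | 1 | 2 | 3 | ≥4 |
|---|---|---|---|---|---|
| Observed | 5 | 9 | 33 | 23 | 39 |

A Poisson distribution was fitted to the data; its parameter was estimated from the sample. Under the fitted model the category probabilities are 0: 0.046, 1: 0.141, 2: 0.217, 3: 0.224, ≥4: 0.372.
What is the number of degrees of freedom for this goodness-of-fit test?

3

There are k = 5 categories and 1 parameter estimated from the data, so df = 5 − 1 − 1 = 3.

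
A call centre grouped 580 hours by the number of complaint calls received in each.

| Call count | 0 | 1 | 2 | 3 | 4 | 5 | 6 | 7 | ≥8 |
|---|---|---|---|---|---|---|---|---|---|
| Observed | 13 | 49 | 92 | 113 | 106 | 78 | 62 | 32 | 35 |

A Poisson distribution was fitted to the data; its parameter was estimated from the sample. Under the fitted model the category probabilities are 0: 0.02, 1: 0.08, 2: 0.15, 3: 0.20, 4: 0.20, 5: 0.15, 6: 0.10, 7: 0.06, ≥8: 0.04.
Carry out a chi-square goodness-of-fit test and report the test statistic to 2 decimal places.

8.98

Expected counts E_i = n·p_i: 580×0.02 = 11.6, 580×0.08 = 46.4, 580×0.15 = 87, 580×0.20 = 116, 580×0.20 = 116, 580×0.15 = 87, 580×0.10 = 58, 580×0.06 = 34.8, 580×0.04 = 23.2.
cat         O        E   (O−E)²/E
0          13     11.6      0.169
1          49     46.4      0.146
2          92       87      0.287
3         113      116      0.078
4         106      116      0.862
5          78       87      0.931
6          62       58      0.276
7          32     34.8      0.225
≥8         35     23.2      6.002
Sum = 8.98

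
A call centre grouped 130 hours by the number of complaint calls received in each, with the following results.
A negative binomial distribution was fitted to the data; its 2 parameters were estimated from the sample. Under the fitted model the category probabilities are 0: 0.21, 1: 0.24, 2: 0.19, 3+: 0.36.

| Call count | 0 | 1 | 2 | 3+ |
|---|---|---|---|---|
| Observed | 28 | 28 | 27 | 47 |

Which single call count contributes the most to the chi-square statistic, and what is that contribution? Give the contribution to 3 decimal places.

Expected counts E_i = n·p_i: 130×0.21 = 27.3, 130×0.24 = 31.2, 130×0.19 = 24.7, 130×0.36 = 46.8.
χ² = (28−27.3)²/27.3 + (28−31.2)²/31.2 + (27−24.7)²/24.7 + (47−46.8)²/46.8
   = 0.0179 + 0.3282 + 0.2142 + 0.0009
The largest term is for 1: 0.328.

1, 0.328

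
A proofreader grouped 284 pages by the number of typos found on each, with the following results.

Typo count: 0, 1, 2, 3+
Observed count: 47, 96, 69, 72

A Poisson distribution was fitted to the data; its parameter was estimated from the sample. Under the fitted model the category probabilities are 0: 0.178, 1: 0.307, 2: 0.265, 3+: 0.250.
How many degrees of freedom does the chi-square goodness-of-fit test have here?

There are k = 4 categories and 1 parameter estimated from the data, so df = 4 − 1 − 1 = 2.

2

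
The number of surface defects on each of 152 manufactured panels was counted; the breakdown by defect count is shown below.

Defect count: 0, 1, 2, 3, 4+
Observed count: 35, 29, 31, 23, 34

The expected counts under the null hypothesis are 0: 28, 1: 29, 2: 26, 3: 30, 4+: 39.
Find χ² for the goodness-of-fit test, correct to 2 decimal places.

4.99

cat         O        E   (O−E)²/E
0          35       28      1.750
1          29       29      0.000
2          31       26      0.962
3          23       30      1.633
4+         34       39      0.641
Sum = 4.99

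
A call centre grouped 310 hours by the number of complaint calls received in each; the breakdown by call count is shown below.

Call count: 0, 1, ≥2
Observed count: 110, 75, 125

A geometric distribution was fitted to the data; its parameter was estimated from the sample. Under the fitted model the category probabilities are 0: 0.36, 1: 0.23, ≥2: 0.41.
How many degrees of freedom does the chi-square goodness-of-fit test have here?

There are k = 3 categories and 1 parameter estimated from the data, so df = 3 − 1 − 1 = 1.

1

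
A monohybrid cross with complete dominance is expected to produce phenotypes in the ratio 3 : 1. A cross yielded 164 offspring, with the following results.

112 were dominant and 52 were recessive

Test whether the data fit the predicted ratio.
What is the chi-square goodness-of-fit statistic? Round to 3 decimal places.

3.935

Ratio total = 4. Expected counts: 164×3/4 = 123, 164×1/4 = 41.
cat            O        E   (O−E)²/E
dominant     112      123     0.9837
recessive     52       41     2.9512
Sum = 3.935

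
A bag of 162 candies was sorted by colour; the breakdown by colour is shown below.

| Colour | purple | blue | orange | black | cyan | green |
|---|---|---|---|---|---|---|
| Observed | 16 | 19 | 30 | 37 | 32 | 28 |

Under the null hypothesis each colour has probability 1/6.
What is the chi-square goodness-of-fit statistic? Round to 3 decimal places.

11.852

Expected count for each of the 6 categories: 162/6 = 27.
χ² = (16−27)²/27 + (19−27)²/27 + (30−27)²/27 + (37−27)²/27 + (32−27)²/27 + (28−27)²/27
   = 4.4815 + 2.3704 + 0.3333 + 3.7037 + 0.9259 + 0.0370
Sum = 11.852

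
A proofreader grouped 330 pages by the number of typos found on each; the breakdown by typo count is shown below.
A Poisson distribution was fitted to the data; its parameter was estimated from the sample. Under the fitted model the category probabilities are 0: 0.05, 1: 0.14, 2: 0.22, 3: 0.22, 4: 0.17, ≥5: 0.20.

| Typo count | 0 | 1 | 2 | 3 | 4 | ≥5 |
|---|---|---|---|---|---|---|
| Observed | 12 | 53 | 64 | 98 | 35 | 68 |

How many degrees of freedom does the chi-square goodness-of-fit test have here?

There are k = 6 categories and 1 parameter estimated from the data, so df = 6 − 1 − 1 = 4.

4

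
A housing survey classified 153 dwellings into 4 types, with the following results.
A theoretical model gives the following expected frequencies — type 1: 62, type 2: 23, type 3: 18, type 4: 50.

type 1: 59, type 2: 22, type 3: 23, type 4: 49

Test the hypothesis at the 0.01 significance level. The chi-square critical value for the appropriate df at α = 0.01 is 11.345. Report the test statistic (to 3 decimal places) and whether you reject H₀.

χ² = (59−62)²/62 + (22−23)²/23 + (23−18)²/18 + (49−50)²/50
   = 0.1452 + 0.0435 + 1.3889 + 0.0200
Sum = 1.598
df = 3. Since 1.598 < 11.345, we do not reject H₀.

1.598; do not reject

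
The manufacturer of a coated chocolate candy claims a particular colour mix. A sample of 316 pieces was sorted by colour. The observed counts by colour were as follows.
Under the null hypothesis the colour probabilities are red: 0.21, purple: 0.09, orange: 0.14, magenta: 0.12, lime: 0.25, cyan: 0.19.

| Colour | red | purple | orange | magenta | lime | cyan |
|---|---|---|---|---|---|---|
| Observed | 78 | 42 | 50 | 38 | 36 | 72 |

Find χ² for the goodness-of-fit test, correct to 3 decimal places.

Expected counts E_i = n·p_i: 316×0.21 = 66.36, 316×0.09 = 28.44, 316×0.14 = 44.24, 316×0.12 = 37.92, 316×0.25 = 79, 316×0.19 = 60.04.
χ² = (78−66.36)²/66.36 + (42−28.44)²/28.44 + (50−44.24)²/44.24 + (38−37.92)²/37.92 + (36−79)²/79 + (72−60.04)²/60.04
   = 2.0417 + 6.4653 + 0.7499 + 0.0002 + 23.4051 + 2.3824
Sum = 35.045

35.045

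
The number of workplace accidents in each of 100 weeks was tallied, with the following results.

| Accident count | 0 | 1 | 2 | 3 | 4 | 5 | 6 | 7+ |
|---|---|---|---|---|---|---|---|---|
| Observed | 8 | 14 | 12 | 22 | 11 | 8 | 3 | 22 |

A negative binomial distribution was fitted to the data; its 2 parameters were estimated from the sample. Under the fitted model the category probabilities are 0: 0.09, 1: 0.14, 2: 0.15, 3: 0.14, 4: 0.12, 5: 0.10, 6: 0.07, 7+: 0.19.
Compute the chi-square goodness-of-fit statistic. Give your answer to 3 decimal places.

Expected counts E_i = n·p_i: 100×0.09 = 9, 100×0.14 = 14, 100×0.15 = 15, 100×0.14 = 14, 100×0.12 = 12, 100×0.10 = 10, 100×0.07 = 7, 100×0.19 = 19.
0: (8 − 9)²/9 = 1/9 = 0.1111
1: (14 − 14)²/14 = 0/14 = 0.0000
2: (12 − 15)²/15 = 9/15 = 0.6000
3: (22 − 14)²/14 = 64/14 = 4.5714
4: (11 − 12)²/12 = 1/12 = 0.0833
5: (8 − 10)²/10 = 4/10 = 0.4000
6: (3 − 7)²/7 = 16/7 = 2.2857
7+: (22 − 19)²/19 = 9/19 = 0.4737
Sum = 8.525

8.525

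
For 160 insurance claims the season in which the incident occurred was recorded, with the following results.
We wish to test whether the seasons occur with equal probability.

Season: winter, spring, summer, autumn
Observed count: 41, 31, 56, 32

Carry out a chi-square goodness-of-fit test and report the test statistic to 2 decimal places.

10.05

Expected count for each of the 4 categories: 160/4 = 40.
χ² = (41−40)²/40 + (31−40)²/40 + (56−40)²/40 + (32−40)²/40
   = 0.025 + 2.025 + 6.400 + 1.600
Sum = 10.05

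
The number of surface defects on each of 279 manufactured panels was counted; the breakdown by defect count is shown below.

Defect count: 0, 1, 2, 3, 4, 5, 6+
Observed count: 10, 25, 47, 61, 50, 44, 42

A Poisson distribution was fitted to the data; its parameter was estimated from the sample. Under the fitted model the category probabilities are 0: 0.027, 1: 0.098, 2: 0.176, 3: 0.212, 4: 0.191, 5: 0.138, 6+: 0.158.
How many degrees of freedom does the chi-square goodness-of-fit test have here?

5

There are k = 7 categories and 1 parameter estimated from the data, so df = 7 − 1 − 1 = 5.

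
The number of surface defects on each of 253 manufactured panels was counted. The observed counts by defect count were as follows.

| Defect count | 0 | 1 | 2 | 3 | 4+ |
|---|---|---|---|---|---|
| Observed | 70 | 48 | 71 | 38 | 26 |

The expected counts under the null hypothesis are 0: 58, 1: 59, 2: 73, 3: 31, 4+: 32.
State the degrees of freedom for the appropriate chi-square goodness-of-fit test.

There are k = 5 categories and no parameters were estimated from the data, so df = 5 − 1 = 4.

4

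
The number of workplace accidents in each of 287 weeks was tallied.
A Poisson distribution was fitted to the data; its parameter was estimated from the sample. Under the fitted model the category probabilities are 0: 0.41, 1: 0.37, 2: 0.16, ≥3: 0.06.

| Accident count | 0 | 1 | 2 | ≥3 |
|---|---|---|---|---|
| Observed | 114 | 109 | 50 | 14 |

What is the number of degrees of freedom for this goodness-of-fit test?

2

There are k = 4 categories and 1 parameter estimated from the data, so df = 4 − 1 − 1 = 2.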